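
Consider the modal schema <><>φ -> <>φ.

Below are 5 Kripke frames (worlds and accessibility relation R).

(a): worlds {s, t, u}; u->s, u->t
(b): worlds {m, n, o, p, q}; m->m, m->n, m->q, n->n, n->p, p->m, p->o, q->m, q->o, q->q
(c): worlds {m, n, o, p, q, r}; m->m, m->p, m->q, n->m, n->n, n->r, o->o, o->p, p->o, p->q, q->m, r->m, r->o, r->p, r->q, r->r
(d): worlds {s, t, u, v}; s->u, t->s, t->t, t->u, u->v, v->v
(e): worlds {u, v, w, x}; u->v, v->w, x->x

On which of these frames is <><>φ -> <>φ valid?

(a)

The schema corresponds to transitivity: forall x forall y forall z (Rxy & Ryz -> Rxz).
(a): ✓.
(b): fails — Rpm and Rmq but not Rpq.
(c): fails — Rnr and Rrp but not Rnp.
(d): fails — Rtu and Ruv but not Rtv.
(e): fails — Ruv and Rvw but not Ruw.
Valid on: (a).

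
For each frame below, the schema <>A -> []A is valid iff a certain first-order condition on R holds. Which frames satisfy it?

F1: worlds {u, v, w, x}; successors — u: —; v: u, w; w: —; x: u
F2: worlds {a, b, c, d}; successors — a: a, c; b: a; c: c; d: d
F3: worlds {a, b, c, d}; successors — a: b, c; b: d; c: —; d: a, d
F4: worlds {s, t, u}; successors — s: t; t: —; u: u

The schema corresponds to partial functionality: forall x forall y forall z (Rxy & Rxz -> y = z).
F1: fails — v sees both u and w.
F2: fails — a sees both a and c.
F3: fails — a sees both b and c.
F4: satisfies the condition.

F4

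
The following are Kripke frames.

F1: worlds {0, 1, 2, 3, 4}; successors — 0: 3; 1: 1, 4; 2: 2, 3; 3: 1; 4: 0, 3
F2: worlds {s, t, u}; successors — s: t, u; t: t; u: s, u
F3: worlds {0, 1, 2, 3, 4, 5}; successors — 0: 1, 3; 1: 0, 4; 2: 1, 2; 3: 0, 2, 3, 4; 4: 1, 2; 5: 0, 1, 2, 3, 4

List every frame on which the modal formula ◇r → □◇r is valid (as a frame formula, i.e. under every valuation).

The schema corresponds to the Euclidean property: ∀x ∀y ∀z (Rxy ∧ Rxz → Ryz).
F1: fails — R03 and R03 but not R33.
F2: fails — Rsu and Rst but not Rut.
F3: fails — R01 and R01 but not R11.

none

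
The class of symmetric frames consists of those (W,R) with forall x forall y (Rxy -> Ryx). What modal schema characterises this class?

ψ → □◇ψ

A defining formula is ψ → □◇ψ (the B axiom).
Suppose ψ→□◇ψ is valid. Take Rxy and set V(ψ)={x}. Then ψ at x, so □◇ψ at x, so ◇ψ at y, so some z with Ryz has ψ; z=x, i.e. Ryx.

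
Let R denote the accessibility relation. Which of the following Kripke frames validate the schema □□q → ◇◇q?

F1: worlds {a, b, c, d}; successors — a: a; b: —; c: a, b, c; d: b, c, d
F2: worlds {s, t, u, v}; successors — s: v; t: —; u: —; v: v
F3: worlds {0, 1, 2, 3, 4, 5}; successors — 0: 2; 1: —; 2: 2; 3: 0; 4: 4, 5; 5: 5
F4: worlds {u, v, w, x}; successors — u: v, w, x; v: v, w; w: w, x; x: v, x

Frame correspondent (Sahlqvist): ∀x ∃w (xR²w ∧ xR²w) — i.e. a generalized confluence (Geach) condition.
F1: fails — at b but no w with bR²w and bR²w.
F2: fails — at t but no w with tR²w and tR²w.
F3: fails — at 1 but no w with 1R²w and 1R²w.
F4: ✓.

F4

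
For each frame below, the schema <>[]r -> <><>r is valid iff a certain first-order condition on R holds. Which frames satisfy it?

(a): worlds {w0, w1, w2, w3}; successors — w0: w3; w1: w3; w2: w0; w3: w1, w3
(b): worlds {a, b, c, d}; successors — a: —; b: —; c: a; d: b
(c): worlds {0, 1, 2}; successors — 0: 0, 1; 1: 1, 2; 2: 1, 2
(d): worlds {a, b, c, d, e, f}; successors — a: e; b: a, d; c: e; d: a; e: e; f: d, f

This is the axiom for a generalized confluence (Geach) condition; its first-order frame correspondent is forall x forall y (xRy -> exists w (yRw & x R^2 w)).
(a): condition met.
(b): fails — cRa but no w with aRw and cR²w.
(c): condition met.
(d): condition met.
Valid on: (a), (c), (d).

(a), (c), (d)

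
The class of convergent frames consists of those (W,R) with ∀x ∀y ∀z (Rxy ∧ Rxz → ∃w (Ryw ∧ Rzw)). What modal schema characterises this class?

◇□ψ → □◇ψ

A defining formula is ◇□ψ → □◇ψ (the .2 axiom).
Suppose ◇□ψ→□◇ψ is valid. Take Rxy, Rxz and set V(ψ)={w : Ryw}. Then □ψ at y so ◇□ψ at x, so □◇ψ at x, so ◇ψ at z, giving w with Rzw and Ryw.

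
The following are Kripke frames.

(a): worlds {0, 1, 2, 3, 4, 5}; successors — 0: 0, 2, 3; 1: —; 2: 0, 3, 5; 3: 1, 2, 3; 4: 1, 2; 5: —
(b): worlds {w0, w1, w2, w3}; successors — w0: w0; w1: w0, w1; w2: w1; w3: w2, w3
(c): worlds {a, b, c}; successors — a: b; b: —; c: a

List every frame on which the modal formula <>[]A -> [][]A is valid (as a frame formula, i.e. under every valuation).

The schema corresponds to a generalized confluence (Geach) condition: forall x forall y forall z ((xRy & x R^2 z) -> exists w (yRw & z = w)).
(a): fails — 0R0, 0R²1 but no w with 0Rw and 1=w.
(b): fails — w1Rw0, w1R²w1 but no w with w0Rw and w1=w.
(c): condition met.
Valid on: (c).

(c)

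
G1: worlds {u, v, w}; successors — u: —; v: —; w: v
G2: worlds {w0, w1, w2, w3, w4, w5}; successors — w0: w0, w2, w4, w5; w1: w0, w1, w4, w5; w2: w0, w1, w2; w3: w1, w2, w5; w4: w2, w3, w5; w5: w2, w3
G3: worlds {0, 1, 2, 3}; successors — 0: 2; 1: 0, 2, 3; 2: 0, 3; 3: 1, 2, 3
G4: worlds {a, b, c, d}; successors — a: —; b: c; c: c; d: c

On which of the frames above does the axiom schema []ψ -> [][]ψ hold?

The schema corresponds to transitivity: forall x forall y forall z (Rxy & Ryz -> Rxz).
G1: holds.
G2: fails — Rw3w1 and Rw1w4 but not Rw3w4.
G3: fails — R32 and R20 but not R30.
G4: holds.
Valid on: G1, G4.

G1, G4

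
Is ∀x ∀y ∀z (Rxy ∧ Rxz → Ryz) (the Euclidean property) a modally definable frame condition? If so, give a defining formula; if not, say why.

Yes: it is the Euclidean property, defined by the 5 schema ◇q → □◇q.
Suppose ◇q→□◇q is valid. Take Rxy, Rxz and set V(q)={y}. Then ◇q at x, so □◇q at x, so ◇q at z, so some w with Rzw has q; w=y, i.e. Rzy. By symmetry of the argument, Ryz.

Definable; ◇q → □◇q defines it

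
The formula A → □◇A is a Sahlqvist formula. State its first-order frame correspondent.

symmetry: ∀x ∀y (Rxy → Ryx)

Suppose A→□◇A is valid. Take Rxy and set V(A)={x}. Then A at x, so □◇A at x, so ◇A at y, so some z with Ryz has A; z=x, i.e. Ryx.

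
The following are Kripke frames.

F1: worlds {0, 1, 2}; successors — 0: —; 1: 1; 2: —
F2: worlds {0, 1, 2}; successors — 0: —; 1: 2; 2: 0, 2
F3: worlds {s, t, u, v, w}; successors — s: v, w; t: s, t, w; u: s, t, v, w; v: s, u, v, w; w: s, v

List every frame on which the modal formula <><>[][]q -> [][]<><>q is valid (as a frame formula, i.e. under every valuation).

The schema corresponds to a generalized confluence (Geach) condition: forall x forall y forall z ((x R^2 y & x R^2 z) -> exists w (y R^2 w & z R^2 w)).
F1: holds.
F2: fails — 1R²0, 1R²0 but no w with 0R²w and 0R²w.
F3: holds.
Valid on: F1, F3.

F1, F3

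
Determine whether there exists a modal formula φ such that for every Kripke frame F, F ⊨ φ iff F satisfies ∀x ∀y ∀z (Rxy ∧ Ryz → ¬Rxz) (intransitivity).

If a class were modally definable it would be closed under surjective bounded morphisms (Goldblatt–Thomason).
The 5-cycle (worlds s,t,u,v,w with s→t→u→v→w→s) is intransitive. Mapping every world to a single reflexive point • is a surjective bounded morphism; the reflexive point is not intransitive (R••∧R•• but R••).
So the class is not modally definable.

Not definable by any modal formula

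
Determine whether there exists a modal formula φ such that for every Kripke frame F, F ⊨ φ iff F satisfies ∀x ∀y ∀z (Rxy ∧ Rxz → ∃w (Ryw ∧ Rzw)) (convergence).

Yes: it is convergence, defined by the .2 schema ◇□p → □◇p.
Suppose ◇□p→□◇p is valid. Take Rxy, Rxz and set V(p)={w : Ryw}. Then □p at y so ◇□p at x, so □◇p at x, so ◇p at z, giving w with Rzw and Ryw.

Yes — defined by ◇□p → □◇p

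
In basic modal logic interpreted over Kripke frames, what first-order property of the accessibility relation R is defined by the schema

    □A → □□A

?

transitivity: ∀x ∀y ∀z (Rxy ∧ Ryz → Rxz)

Suppose □A→□□A is valid. Take Rxy, Ryz and set V(A)={w : Rxw}. Then □A at x, so □□A at x, so □A at y, so A at z, i.e. Rxz.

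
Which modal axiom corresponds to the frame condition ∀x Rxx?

This is reflexivity; the standard corresponding axiom is T: □s → s.
Suppose □s→s is valid. At any x set V(s)={w : Rxw}. Then □s holds at x, so s holds at x, i.e. Rxx.

□s → s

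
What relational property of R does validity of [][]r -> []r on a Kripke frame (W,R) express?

Density

Suppose □□r→□r is valid. Take Rxy and set V(r)={w : xR²w}. Then □□r at x, so □r at x, so r at y, i.e. ∃z(Rxz∧Rzy).
The converse is a direct semantic check.
So the correspondent is density.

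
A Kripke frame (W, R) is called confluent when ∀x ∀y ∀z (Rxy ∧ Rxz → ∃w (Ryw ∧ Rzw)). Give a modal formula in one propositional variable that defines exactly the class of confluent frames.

This is convergence; the standard corresponding axiom is .2: ◇□q → □◇q.
Suppose ◇□q→□◇q is valid. Take Rxy, Rxz and set V(q)={w : Ryw}. Then □q at y so ◇□q at x, so □◇q at x, so ◇q at z, giving w with Rzw and Ryw.

◇□q → □◇q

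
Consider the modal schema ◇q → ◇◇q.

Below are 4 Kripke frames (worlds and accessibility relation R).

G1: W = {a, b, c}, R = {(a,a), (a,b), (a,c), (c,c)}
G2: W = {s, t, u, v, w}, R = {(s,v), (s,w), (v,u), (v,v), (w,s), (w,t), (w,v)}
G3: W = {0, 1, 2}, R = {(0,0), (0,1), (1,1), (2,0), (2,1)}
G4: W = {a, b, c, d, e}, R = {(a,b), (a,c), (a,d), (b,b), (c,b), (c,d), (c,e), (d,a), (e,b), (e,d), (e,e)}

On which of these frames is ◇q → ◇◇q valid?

This is the axiom for a generalized confluence (Geach) condition; its first-order frame correspondent is ∀x ∀y (xRy → ∃w (y = w ∧ xR²w)).
G1: satisfies the condition.
G2: fails — sRw but no w* with w=w* and sR²w*.
G3: satisfies the condition.
G4: fails — aRc but no w with c=w and aR²w.
Valid on: G1, G3.

G1, G3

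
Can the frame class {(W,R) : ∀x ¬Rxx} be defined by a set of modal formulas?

No — not modally definable

Any modally definable frame class is closed under surjective bounded morphisms.
The 4-cycle (worlds s,t,u,v with s→t→u→v→s) is irreflexive, and the map sending every world to a single reflexive point • is a surjective bounded morphism (forth: every edge maps to (•,•); back: every world has a successor). So any modal formula valid on the 4-cycle is also valid on the reflexive point, which is not irreflexive.
Hence irreflexivity is not modally definable.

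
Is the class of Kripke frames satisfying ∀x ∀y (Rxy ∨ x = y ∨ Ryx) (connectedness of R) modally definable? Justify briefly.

If a class were modally definable it would be closed under disjoint unions (Goldblatt–Thomason).
Take 3 disjoint single-world reflexive frames: each is trivially connected, but their disjoint union has 3 worlds with no edge between distinct components, so it is not connected.
Hence connectedness of R is not modally definable.

Not definable by any modal formula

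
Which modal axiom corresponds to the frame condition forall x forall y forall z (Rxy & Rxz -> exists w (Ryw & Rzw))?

◇□ψ → □◇ψ

This is convergence; the standard corresponding axiom is .2: ◇□ψ → □◇ψ.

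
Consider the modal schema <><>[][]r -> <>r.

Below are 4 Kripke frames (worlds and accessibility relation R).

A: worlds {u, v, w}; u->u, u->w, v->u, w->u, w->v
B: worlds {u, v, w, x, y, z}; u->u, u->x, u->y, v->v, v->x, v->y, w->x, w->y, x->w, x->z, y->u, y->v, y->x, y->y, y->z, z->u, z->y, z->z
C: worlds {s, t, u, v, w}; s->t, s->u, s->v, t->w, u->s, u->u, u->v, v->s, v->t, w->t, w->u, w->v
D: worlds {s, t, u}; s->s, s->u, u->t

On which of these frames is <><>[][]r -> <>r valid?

A, B

Frame correspondent (Sahlqvist): forall x forall y (x R^2 y -> exists w (y R^2 w & xRw)) — i.e. a generalized confluence (Geach) condition.
A: ✓.
B: ✓.
C: fails — tR²t but no w* with tR²w* and tRw*.
D: fails — sR²t but no w with tR²w and sRw.
Valid on: A, B.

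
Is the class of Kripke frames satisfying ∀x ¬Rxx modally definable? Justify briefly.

Modal frame validity is preserved under surjective bounded morphisms.
The 2-cycle (worlds 0,1 with 0→1→0) is irreflexive, and the map sending every world to a single reflexive point • is a surjective bounded morphism (forth: every edge maps to (•,•); back: every world has a successor). So any modal formula valid on the 2-cycle is also valid on the reflexive point, which is not irreflexive.
Hence irreflexivity is not modally definable.

Not definable by any modal formula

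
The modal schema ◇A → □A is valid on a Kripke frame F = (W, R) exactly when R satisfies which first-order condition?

Suppose ◇A→□A is valid. Take Rxy, Rxz and set V(A)={y}. Then ◇A at x, so □A at x, so A at z, i.e. z=y.
Conversely, any frame satisfying ∀x ∀y ∀z (Rxy ∧ Rxz → y = z) validates the schema.
So the correspondent is partial functionality.

partial functionality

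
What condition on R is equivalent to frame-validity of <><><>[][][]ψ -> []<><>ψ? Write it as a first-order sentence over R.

forall x forall y forall z ((x R^3 y & xRz) -> exists w (y R^3 w & z R^2 w))

This is a Sahlqvist (Geach-type) schema ◇^3□^3ψ → □^1◇^2ψ.
Minimal-valuation argument: fix x; take any y with xR^3y and any z with xR^1z. Set V(ψ) to the set of worlds R-reachable from y in exactly 3 steps. Then □^3ψ holds at y, so the antecedent holds at x; validity forces ◇^2ψ at z, giving a w with zR^2w and yR^3w.
First-order correspondent: forall x forall y forall z ((x R^3 y & xRz) -> exists w (y R^3 w & z R^2 w)).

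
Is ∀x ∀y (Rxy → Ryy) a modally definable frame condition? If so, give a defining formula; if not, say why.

Yes — defined by □(□p → p)

The condition is shift-reflexivity. A defining modal formula is □(□p → p).
Suppose □(□p→p) is valid. Take Rxy and set V(p)={w : Ryw}. Then at y, □p holds; since □(□p→p) at x, □p→p at y, so p at y, i.e. Ryy.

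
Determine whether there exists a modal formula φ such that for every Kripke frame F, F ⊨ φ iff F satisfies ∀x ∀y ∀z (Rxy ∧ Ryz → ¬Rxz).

Modal frame validity is preserved under surjective bounded morphisms.
The 7-cycle (worlds a,b,c,d,e,f,g with a→b→c→d→e→f→g→a) is intransitive. Mapping every world to a single reflexive point • is a surjective bounded morphism; the reflexive point is not intransitive (R••∧R•• but R••).
So no modal formula (or set of formulas) defines exactly the intransitive frames.

Not modally definable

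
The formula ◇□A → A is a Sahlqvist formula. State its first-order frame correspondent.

This schema is equivalent to the B axiom A → □◇A.
It corresponds to symmetry: ∀x ∀y (Rxy → Ryx).

symmetry: ∀x ∀y (Rxy → Ryx)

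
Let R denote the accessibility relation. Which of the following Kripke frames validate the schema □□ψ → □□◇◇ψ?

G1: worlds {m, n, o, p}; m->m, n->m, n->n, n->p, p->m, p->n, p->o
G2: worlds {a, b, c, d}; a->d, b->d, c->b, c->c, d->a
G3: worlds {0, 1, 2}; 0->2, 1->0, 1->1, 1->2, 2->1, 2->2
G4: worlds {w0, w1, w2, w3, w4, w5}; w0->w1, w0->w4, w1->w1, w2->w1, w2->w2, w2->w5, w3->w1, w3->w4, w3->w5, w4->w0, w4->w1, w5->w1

Frame correspondent (Sahlqvist): ∀x ∀z (xR²z → ∃w (xR²w ∧ zR²w)) — i.e. a generalized confluence (Geach) condition.
G1: fails — nR²o but no w with nR²w and oR²w.
G2: fails — cR²b but no w with cR²w and bR²w.
G3: condition met.
G4: condition met.
Valid on: G3, G4.

G3, G4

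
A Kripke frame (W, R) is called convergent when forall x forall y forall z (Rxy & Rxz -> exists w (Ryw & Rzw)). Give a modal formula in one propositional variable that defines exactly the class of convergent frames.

This is convergence; the standard corresponding axiom is .2: ◇□ψ → □◇ψ.
Suppose ◇□ψ→□◇ψ is valid. Take Rxy, Rxz and set V(ψ)={w : Ryw}. Then □ψ at y so ◇□ψ at x, so □◇ψ at x, so ◇ψ at z, giving w with Rzw and Ryw.

◇□ψ → □◇ψ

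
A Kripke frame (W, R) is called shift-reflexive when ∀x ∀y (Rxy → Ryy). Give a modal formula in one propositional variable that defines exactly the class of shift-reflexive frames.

The condition is shift-reflexivity. The T□ schema □(□s → s) defines it.
Suppose □(□s→s) is valid. Take Rxy and set V(s)={w : Ryw}. Then at y, □s holds; since □(□s→s) at x, □s→s at y, so s at y, i.e. Ryy.

□(□s → s)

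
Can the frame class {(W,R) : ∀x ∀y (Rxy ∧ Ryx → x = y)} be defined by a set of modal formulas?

Any modally definable frame class is closed under surjective bounded morphisms.
The 8-cycle (worlds w0,w1,w2,w3,w4,w5,w6,w7 with w0→w1→w2→w3→w4→w5→w6→w7→w0) is antisymmetric. Sending even-indexed worlds to s and odd-indexed worlds to t is a surjective bounded morphism onto the two-world frame with s↔t, which is not antisymmetric.
So the class is not modally definable.

No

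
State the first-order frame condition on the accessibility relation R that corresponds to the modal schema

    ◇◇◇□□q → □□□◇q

∀x ∀y ∀z ((xR³y ∧ xR³z) → ∃w (yR²w ∧ zRw))

This is a Sahlqvist (Geach-type) schema ◇^3□^2q → □^3◇^1q.
Minimal-valuation argument: fix x; take any y with xR^3y and any z with xR^3z. Set V(q) to the set of worlds R-reachable from y in exactly 2 steps. Then □^2q holds at y, so the antecedent holds at x; validity forces ◇^1q at z, giving a w with zR^1w and yR^2w.
First-order correspondent: ∀x ∀y ∀z ((xR³y ∧ xR³z) → ∃w (yR²w ∧ zRw)).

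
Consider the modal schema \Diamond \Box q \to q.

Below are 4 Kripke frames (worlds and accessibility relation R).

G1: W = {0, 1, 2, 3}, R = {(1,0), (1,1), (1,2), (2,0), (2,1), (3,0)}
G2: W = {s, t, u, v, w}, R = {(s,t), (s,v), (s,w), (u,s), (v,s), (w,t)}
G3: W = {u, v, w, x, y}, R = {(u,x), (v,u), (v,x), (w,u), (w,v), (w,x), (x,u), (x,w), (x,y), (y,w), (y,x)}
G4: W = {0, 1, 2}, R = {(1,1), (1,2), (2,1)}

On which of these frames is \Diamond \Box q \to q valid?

G4

This is the axiom for symmetry; its first-order frame correspondent is \forall x \forall y (Rxy \to Ryx).
G1: fails — R10 but not R01.
G2: fails — Rwt but not Rtw.
G3: fails — Rwu but not Ruw.
G4: holds.
Valid on: G4.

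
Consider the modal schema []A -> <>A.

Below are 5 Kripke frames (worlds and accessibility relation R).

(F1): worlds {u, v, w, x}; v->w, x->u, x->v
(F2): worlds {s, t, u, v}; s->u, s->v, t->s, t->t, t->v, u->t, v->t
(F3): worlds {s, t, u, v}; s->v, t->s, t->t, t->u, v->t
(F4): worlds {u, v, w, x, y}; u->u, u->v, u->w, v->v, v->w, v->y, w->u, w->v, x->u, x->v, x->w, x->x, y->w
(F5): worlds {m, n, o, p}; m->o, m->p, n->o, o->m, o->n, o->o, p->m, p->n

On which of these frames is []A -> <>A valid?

(F2), (F4), (F5)

This is the axiom for seriality; its first-order frame correspondent is forall x exists y Rxy.
(F1): fails — world u has no successor.
(F2): holds.
(F3): fails — world u has no successor.
(F4): holds.
(F5): holds.
Valid on: (F2), (F4), (F5).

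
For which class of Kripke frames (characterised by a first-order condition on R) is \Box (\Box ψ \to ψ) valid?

shift-reflexivity: \forall x \forall y (Rxy \to Ryy)

Suppose □(□ψ→ψ) is valid. Take Rxy and set V(ψ)={w : Ryw}. Then at y, □ψ holds; since □(□ψ→ψ) at x, □ψ→ψ at y, so ψ at y, i.e. Ryy.
The converse is a direct semantic check.
Frame condition: \forall x \forall y (Rxy \to Ryy).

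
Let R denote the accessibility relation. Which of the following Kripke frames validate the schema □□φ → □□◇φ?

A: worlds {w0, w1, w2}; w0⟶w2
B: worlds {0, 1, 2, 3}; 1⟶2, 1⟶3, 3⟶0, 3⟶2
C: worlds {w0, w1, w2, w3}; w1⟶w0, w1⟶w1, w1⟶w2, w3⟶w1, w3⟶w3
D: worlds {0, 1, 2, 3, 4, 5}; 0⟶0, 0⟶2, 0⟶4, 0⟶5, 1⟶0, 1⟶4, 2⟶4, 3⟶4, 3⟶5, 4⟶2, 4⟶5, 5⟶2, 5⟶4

A

This is the axiom for a generalized confluence (Geach) condition; its first-order frame correspondent is ∀x ∀z (xR²z → ∃w (xR²w ∧ zRw)).
A: condition met.
B: fails — 1R²0 but no w with 1R²w and 0Rw.
C: fails — w1R²w0 but no w with w1R²w and w0Rw.
D: fails — 2R²2 but no w with 2R²w and 2Rw.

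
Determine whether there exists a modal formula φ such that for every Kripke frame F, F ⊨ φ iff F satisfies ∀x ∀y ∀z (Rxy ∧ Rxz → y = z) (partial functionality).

Yes, by ◇r → □r

The condition is partial functionality. A defining modal formula is ◇r → □r.
Suppose ◇r→□r is valid. Take Rxy, Rxz and set V(r)={y}. Then ◇r at x, so □r at x, so r at z, i.e. z=y.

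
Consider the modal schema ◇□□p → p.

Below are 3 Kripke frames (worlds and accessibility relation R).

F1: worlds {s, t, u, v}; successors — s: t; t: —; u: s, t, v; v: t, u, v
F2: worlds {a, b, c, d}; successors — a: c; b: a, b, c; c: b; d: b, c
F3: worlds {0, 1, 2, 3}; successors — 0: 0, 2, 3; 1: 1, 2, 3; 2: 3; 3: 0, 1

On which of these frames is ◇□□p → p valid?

F3

This is the axiom for a generalized confluence (Geach) condition; its first-order frame correspondent is ∀x ∀y (xRy → ∃w (yR²w ∧ x = w)).
F1: fails — sRt but no w with tR²w and s=w.
F2: fails — dRb but no w with bR²w and d=w.
F3: ✓.
Valid on: F3.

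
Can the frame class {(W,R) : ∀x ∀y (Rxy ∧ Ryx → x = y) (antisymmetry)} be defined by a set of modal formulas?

No — not modally definable

Any modally definable frame class is closed under surjective bounded morphisms.
The 4-cycle (worlds a,b,c,d with a→b→c→d→a) is antisymmetric. Sending even-indexed worlds to a and odd-indexed worlds to b is a surjective bounded morphism onto the two-world frame with a↔b, which is not antisymmetric.
So no modal formula (or set of formulas) defines exactly the antisymmetric frames.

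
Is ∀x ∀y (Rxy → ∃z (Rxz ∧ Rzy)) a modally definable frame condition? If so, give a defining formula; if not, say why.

This is a Sahlqvist condition; the C4 axiom □□q → □q defines it.
Suppose □□q→□q is valid. Take Rxy and set V(q)={w : xR²w}. Then □□q at x, so □q at x, so q at y, i.e. ∃z(Rxz∧Rzy).

Definable; □□q → □q defines it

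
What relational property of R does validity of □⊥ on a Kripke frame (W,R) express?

This is the Ver axiom.
It corresponds to emptiness of R: ∀x ∀y ¬Rxy.

emptiness of R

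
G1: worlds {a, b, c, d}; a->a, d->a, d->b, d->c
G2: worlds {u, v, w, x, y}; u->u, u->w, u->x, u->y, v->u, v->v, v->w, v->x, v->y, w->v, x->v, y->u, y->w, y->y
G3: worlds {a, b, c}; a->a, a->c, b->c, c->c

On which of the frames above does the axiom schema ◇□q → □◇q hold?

G3

This is the axiom for convergence; its first-order frame correspondent is ∀x ∀y ∀z (Rxy ∧ Rxz → ∃w (Ryw ∧ Rzw)).
G1: fails — Rdb and Rdb but b and b have no common successor.
G2: fails — Ruw and Ruu but w and u have no common successor.
G3: ✓.
Valid on: G3.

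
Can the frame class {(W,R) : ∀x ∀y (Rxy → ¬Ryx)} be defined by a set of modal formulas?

Not definable by any modal formula

Any modally definable frame class is closed under surjective bounded morphisms.
The 3-cycle (worlds w0,w1,w2 with w0→w1→w2→w0) is asymmetric. Mapping every world to a single reflexive point • is a surjective bounded morphism, and the reflexive point is not asymmetric (R•• but asymmetry requires ¬R••).
Hence asymmetry is not modally definable.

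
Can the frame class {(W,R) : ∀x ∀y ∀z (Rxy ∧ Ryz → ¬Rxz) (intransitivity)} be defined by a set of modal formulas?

No

Any modally definable frame class is closed under surjective bounded morphisms.
The 3-cycle (worlds s,t,u with s→t→u→s) is intransitive. Mapping every world to a single reflexive point • is a surjective bounded morphism; the reflexive point is not intransitive (R••∧R•• but R••).
Hence intransitivity is not modally definable.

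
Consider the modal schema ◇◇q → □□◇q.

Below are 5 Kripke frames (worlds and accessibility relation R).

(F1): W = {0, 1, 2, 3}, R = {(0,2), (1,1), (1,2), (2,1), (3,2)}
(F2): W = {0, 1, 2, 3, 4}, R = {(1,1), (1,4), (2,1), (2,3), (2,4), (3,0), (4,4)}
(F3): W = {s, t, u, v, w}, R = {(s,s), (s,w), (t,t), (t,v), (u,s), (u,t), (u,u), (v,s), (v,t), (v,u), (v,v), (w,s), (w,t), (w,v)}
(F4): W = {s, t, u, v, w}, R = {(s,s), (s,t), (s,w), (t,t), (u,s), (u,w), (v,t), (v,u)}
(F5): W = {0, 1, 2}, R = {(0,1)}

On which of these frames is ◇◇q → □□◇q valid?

This is the axiom for a generalized confluence (Geach) condition; its first-order frame correspondent is ∀x ∀y ∀z ((xR²y ∧ xR²z) → ∃w (y = w ∧ zRw)).
(F1): fails — 1R²2, 1R²2 but no w with 2=w and 2Rw.
(F2): fails — 1R²1, 1R²4 but no w with 1=w and 4Rw.
(F3): fails — sR²s, sR²t but no w* with s=w* and tRw*.
(F4): fails — sR²s, sR²t but no w* with s=w* and tRw*.
(F5): condition met.

(F5)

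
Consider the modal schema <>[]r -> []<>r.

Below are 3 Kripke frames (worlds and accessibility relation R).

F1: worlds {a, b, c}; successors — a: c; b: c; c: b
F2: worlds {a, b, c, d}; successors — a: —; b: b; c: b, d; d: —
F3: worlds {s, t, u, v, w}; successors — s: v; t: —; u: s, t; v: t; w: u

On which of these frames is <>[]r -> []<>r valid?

The schema corresponds to convergence: forall x forall y forall z (Rxy & Rxz -> exists w (Ryw & Rzw)).
F1: ✓.
F2: fails — Rcb and Rcd but b and d have no common successor.
F3: fails — Rut and Rut but t and t have no common successor.

F1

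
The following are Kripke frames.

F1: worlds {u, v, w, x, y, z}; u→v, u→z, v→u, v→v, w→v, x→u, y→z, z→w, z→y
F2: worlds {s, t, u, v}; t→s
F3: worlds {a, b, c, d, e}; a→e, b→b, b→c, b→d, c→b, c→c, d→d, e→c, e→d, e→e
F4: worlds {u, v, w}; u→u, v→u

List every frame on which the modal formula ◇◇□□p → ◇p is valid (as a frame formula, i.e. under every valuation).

F2, F4

This is the axiom for a generalized confluence (Geach) condition; its first-order frame correspondent is ∀x ∀y (xR²y → ∃w (yR²w ∧ xRw)).
F1: fails — uR²y but no t with yR²t and uRt.
F2: satisfies the condition.
F3: fails — aR²c but no w with cR²w and aRw.
F4: satisfies the condition.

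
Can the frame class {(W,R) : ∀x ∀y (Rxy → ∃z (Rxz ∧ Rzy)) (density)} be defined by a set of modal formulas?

The condition is density. A defining modal formula is □□r → □r.
Suppose □□r→□r is valid. Take Rxy and set V(r)={w : xR²w}. Then □□r at x, so □r at x, so r at y, i.e. ∃z(Rxz∧Rzy).

Yes — defined by □□r → □r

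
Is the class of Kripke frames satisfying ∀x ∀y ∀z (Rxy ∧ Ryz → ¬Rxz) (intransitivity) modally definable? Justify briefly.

Modal frame validity is preserved under surjective bounded morphisms.
The 5-cycle (worlds s,t,u,v,w with s→t→u→v→w→s) is intransitive. Mapping every world to a single reflexive point • is a surjective bounded morphism; the reflexive point is not intransitive (R••∧R•• but R••).
So no modal formula (or set of formulas) defines exactly the intransitive frames.

No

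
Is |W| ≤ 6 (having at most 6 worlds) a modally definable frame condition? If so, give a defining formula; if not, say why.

Modal frame validity is preserved under disjoint unions.
Any modal formula valid on each of 7 disjoint one-world frames is valid on their disjoint union (validity is preserved under disjoint unions). Each one-world frame has |W|=1≤6, but the union has |W|=7.
So no modal formula (or set of formulas) defines exactly the |W|≤6 frames.

Not modally definable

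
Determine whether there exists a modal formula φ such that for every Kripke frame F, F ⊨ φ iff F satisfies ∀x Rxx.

Definable; □r → r defines it

Yes: it is reflexivity, defined by the T schema □r → r.
Suppose □r→r is valid. At any x set V(r)={w : Rxw}. Then □r holds at x, so r holds at x, i.e. Rxx.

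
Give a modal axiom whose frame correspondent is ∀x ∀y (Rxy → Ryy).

This is shift-reflexivity; the standard corresponding axiom is T□: □(□r → r).
Suppose □(□r→r) is valid. Take Rxy and set V(r)={w : Ryw}. Then at y, □r holds; since □(□r→r) at x, □r→r at y, so r at y, i.e. Ryy.

□(□r → r)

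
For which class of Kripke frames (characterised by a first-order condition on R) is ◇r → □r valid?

partial functionality: ∀x ∀y ∀z (Rxy ∧ Rxz → y = z)

Suppose ◇r→□r is valid. Take Rxy, Rxz and set V(r)={y}. Then ◇r at x, so □r at x, so r at z, i.e. z=y.
Conversely, any frame satisfying ∀x ∀y ∀z (Rxy ∧ Rxz → y = z) validates the schema.
Frame condition: ∀x ∀y ∀z (Rxy ∧ Rxz → y = z).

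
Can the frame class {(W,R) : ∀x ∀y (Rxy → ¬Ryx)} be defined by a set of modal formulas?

No — not modally definable

Any modally definable frame class is closed under surjective bounded morphisms.
The 5-cycle (worlds w0,w1,w2,w3,w4 with w0→w1→w2→w3→w4→w0) is asymmetric. Mapping every world to a single reflexive point • is a surjective bounded morphism, and the reflexive point is not asymmetric (R•• but asymmetry requires ¬R••).
So no modal formula (or set of formulas) defines exactly the asymmetric frames.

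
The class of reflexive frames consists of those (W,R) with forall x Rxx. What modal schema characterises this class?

□r → r

The condition is reflexivity. The T schema □r → r defines it.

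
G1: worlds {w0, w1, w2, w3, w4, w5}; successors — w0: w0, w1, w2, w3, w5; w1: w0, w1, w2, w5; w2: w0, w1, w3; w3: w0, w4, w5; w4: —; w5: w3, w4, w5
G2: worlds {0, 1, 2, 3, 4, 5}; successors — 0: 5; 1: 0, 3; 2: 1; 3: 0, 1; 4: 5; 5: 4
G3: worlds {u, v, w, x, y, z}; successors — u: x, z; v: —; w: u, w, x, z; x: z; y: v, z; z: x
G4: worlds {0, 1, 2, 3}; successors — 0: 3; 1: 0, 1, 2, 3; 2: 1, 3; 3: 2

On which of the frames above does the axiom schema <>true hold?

G2, G4

This is the axiom for seriality; its first-order frame correspondent is forall x exists y Rxy.
G1: fails — world w4 has no successor.
G2: ✓.
G3: fails — world v has no successor.
G4: ✓.
Valid on: G2, G4.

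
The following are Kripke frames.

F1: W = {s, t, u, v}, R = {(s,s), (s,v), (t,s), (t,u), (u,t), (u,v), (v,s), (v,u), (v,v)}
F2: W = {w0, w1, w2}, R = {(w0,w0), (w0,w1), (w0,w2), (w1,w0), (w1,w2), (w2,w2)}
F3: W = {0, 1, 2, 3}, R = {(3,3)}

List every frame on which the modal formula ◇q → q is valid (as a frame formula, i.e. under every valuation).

F3

Frame correspondent (Sahlqvist): ∀x ∀y (xRy → ∃w (y = w ∧ x = w)) — i.e. a generalized confluence (Geach) condition.
F1: fails — sRv but v ≠ s.
F2: fails — w0Rw1 but w1 ≠ w0.
F3: satisfies the condition.
Valid on: F3.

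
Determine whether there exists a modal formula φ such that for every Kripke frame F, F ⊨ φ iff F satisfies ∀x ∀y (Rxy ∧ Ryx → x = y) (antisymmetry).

No

Modal frame validity is preserved under surjective bounded morphisms.
The 6-cycle (worlds w0,w1,w2,w3,w4,w5 with w0→w1→w2→w3→w4→w5→w0) is antisymmetric. Sending even-indexed worlds to • and odd-indexed worlds to ∘ is a surjective bounded morphism onto the two-world frame with •↔∘, which is not antisymmetric.
So no modal formula (or set of formulas) defines exactly the antisymmetric frames.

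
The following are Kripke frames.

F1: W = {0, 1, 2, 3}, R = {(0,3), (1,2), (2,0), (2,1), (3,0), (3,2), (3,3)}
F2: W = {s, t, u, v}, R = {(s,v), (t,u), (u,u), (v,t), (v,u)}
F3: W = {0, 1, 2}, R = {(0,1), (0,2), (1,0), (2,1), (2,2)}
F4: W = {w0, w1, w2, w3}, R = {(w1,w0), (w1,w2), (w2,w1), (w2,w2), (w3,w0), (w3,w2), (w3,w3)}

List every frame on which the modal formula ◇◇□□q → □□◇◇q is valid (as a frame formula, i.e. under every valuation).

F2, F3

The schema corresponds to a generalized confluence (Geach) condition: ∀x ∀y ∀z ((xR²y ∧ xR²z) → ∃w (yR²w ∧ zR²w)).
F1: fails — 3R²1, 3R²2 but no w with 1R²w and 2R²w.
F2: satisfies the condition.
F3: satisfies the condition.
F4: fails — w2R²w0, w2R²w0 but no w with w0R²w and w0R²w.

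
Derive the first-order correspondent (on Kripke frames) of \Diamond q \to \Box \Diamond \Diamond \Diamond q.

This is a Sahlqvist (Geach-type) schema ◇^1□^0q → □^1◇^3q.
Minimal-valuation argument: fix x; take any y with xR^1y and any z with xR^1z. Set V(q) to the set of worlds R-reachable from y in exactly 0 steps. Then □^0q holds at y, so the antecedent holds at x; validity forces ◇^3q at z, giving a w with zR^3w and yR^0w.
First-order correspondent: \forall x \forall y \forall z ((xRy \wedge xRz) \to \exists w (y = w \wedge z R^3 w)).

\forall x \forall y \forall z ((xRy \wedge xRz) \to \exists w (y = w \wedge z R^3 w))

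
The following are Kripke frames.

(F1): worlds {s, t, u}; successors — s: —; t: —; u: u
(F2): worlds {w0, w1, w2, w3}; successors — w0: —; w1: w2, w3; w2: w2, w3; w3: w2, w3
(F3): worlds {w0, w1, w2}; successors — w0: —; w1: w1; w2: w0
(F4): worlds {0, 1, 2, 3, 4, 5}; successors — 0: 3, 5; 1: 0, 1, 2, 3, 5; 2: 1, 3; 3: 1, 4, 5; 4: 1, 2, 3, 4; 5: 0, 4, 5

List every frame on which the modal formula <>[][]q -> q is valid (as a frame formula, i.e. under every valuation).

Frame correspondent (Sahlqvist): forall x forall y (xRy -> exists w (y R^2 w & x = w)) — i.e. a generalized confluence (Geach) condition.
(F1): ✓.
(F2): fails — w1Rw2 but no w with w2R²w and w1=w.
(F3): fails — w2Rw0 but no w with w0R²w and w2=w.
(F4): ✓.

(F1), (F4)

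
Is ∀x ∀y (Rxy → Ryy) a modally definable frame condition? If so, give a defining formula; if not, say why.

The condition is shift-reflexivity. A defining modal formula is □(□p → p).

Yes, by □(□p → p)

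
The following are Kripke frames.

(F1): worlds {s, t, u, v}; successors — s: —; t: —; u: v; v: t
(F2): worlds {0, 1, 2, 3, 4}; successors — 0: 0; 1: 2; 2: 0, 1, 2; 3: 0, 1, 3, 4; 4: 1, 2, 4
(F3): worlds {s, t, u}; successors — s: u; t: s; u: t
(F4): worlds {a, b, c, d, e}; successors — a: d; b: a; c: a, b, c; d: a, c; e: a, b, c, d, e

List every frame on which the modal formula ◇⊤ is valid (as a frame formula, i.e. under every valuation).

(F2), (F3), (F4)

This is the axiom for seriality; its first-order frame correspondent is ∀x ∃y Rxy.
(F1): fails — world s has no successor.
(F2): ✓.
(F3): ✓.
(F4): ✓.
Valid on: (F2), (F3), (F4).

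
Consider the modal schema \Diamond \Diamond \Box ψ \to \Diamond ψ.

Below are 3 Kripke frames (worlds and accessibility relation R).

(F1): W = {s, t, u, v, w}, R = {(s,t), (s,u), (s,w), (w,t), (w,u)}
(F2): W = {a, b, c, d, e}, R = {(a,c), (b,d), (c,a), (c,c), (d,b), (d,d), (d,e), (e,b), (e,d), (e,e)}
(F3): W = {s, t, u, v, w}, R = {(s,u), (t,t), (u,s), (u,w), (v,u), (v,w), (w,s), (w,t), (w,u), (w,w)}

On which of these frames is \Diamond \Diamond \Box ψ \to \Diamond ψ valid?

The schema corresponds to a generalized confluence (Geach) condition: \forall x \forall y (x R^2 y \to \exists w (yRw \wedge xRw)).
(F1): fails — sR²t but no w* with tRw* and sRw*.
(F2): condition met.
(F3): fails — uR²s but no w* with sRw* and uRw*.
Valid on: (F2).

(F2)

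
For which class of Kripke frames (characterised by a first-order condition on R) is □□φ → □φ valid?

Suppose □□φ→□φ is valid. Take Rxy and set V(φ)={w : xR²w}. Then □□φ at x, so □φ at x, so φ at y, i.e. ∃z(Rxz∧Rzy).
Conversely, any frame satisfying ∀x ∀y (Rxy → ∃z (Rxz ∧ Rzy)) validates the schema.
Frame condition: ∀x ∀y (Rxy → ∃z (Rxz ∧ Rzy)).

density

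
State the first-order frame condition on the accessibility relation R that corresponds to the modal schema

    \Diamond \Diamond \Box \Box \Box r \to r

This is a Sahlqvist (Geach-type) schema ◇^2□^3r → □^0◇^0r.
Minimal-valuation argument: fix x; take any y with xR^2y and any z with xR^0z. Set V(r) to the set of worlds R-reachable from y in exactly 3 steps. Then □^3r holds at y, so the antecedent holds at x; validity forces ◇^0r at z, giving a w with zR^0w and yR^3w.
First-order correspondent: \forall x \forall y (x R^2 y \to \exists w (y R^3 w \wedge x = w)).

\forall x \forall y (x R^2 y \to \exists w (y R^3 w \wedge x = w))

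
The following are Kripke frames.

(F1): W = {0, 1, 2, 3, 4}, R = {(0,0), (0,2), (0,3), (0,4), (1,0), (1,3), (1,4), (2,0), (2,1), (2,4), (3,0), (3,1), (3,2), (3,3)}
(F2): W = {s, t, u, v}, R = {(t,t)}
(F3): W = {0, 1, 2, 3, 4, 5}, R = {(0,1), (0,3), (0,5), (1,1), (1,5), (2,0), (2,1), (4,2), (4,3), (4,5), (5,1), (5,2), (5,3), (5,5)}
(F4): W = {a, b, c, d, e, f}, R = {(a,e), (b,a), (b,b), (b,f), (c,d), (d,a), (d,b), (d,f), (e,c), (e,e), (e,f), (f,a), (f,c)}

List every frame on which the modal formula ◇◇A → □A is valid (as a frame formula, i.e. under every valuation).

The schema corresponds to a generalized confluence (Geach) condition: ∀x ∀y ∀z ((xR²y ∧ xRz) → ∃w (y = w ∧ z = w)).
(F1): fails — 0R²0, 0R2 but 0 ≠ 2.
(F2): condition met.
(F3): fails — 0R²1, 0R3 but 1 ≠ 3.
(F4): fails — aR²c, aRe but c ≠ e.
Valid on: (F2).

(F2)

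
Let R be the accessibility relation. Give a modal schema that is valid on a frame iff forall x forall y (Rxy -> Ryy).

□(□p → p)

The condition is shift-reflexivity. The T□ schema □(□p → p) defines it.
Suppose □(□p→p) is valid. Take Rxy and set V(p)={w : Ryw}. Then at y, □p holds; since □(□p→p) at x, □p→p at y, so p at y, i.e. Ryy.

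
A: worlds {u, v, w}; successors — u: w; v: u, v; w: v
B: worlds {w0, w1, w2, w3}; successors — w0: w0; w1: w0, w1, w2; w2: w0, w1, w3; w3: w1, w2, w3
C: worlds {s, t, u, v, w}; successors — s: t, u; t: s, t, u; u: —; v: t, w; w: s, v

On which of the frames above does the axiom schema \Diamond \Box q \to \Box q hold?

none

Frame correspondent (Sahlqvist): \forall x \forall y \forall z (Rxy \wedge Rxz \to Ryz) — i.e. the Euclidean property.
A: fails — Ruw and Ruw but not Rww.
B: fails — Rw1w2 and Rw1w2 but not Rw2w2.
C: fails — Rsu and Rsu but not Ruu.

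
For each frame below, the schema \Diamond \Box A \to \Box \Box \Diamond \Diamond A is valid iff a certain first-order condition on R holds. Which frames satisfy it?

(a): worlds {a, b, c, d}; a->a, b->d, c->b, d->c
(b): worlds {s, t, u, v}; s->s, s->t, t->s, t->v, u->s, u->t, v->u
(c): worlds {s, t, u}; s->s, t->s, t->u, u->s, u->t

The schema corresponds to a generalized confluence (Geach) condition: \forall x \forall y \forall z ((xRy \wedge x R^2 z) \to \exists w (yRw \wedge z R^2 w)).
(a): fails — bRd, bR²c but no w with dRw and cR²w.
(b): fails — tRv, tR²s but no w with vRw and sR²w.
(c): satisfies the condition.
Valid on: (c).

(c)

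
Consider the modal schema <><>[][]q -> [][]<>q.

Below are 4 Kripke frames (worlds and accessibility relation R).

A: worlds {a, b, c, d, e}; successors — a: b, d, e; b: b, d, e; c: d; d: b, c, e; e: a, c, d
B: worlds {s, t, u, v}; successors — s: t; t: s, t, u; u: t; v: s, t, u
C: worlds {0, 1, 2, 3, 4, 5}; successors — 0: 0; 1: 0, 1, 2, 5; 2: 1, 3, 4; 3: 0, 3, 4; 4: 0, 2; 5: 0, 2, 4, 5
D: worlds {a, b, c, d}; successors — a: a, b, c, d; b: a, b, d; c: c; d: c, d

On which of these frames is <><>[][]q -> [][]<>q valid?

B

The schema corresponds to a generalized confluence (Geach) condition: forall x forall y forall z ((x R^2 y & x R^2 z) -> exists w (y R^2 w & zRw)).
A: fails — aR²c, aR²c but no w with cR²w and cRw.
B: satisfies the condition.
C: fails — 1R²0, 1R²2 but no w with 0R²w and 2Rw.
D: fails — aR²c, aR²b but no w with cR²w and bRw.
Valid on: B.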